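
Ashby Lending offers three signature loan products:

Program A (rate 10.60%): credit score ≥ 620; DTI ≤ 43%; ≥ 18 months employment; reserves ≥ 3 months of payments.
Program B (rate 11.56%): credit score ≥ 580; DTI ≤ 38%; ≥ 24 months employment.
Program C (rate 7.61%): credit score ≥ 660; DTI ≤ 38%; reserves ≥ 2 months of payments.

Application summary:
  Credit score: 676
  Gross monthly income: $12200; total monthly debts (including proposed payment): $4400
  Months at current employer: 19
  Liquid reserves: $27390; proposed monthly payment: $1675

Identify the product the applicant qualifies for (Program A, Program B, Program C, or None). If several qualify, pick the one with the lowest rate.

Program C

DTI = 4,400/12,200 = 36.1%.
Reserves = 27,390/1,675 = 16.4 months.
Program A: score 676 ≥ 620; DTI 36.1% ≤ 43%; employment 19 ≥ 18 mo; reserves 16.4 ≥ 3 mo → qualifies.
Program B: score 676 ≥ 580; DTI 36.1% ≤ 38%; employment 19 < 24 mo → does not qualify.
Program C: score 676 ≥ 660; DTI 36.1% ≤ 38%; reserves 16.4 ≥ 2 mo → qualifies.
Qualifying: Program A, Program C. Lowest rate is 7.61% → Program C.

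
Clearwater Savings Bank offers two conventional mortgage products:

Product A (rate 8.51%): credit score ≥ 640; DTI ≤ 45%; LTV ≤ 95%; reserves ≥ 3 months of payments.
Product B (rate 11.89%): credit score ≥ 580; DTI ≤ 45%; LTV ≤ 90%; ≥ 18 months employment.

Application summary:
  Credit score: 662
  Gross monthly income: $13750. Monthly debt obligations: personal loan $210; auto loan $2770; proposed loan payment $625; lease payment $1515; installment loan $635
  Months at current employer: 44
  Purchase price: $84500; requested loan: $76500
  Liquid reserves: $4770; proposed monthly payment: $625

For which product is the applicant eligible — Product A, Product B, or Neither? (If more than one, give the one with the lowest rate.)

Total debts = (210 + 2,770 + 625 + 1,515 + 635) = 5,755; DTI = 5,755/13,750 = 41.9%.
LTV = 76,500/84,500 = 90.5%.
Reserves = 4,770/625 = 7.6 months.
Product A: score 662 ≥ 640; DTI 41.9% ≤ 45%; LTV 90.5% ≤ 95%; reserves 7.6 ≥ 3 mo → qualifies.
Product B: score 662 ≥ 580; DTI 41.9% ≤ 45%; LTV 90.5% > 90%; employment 44 ≥ 18 mo → does not qualify.

Product A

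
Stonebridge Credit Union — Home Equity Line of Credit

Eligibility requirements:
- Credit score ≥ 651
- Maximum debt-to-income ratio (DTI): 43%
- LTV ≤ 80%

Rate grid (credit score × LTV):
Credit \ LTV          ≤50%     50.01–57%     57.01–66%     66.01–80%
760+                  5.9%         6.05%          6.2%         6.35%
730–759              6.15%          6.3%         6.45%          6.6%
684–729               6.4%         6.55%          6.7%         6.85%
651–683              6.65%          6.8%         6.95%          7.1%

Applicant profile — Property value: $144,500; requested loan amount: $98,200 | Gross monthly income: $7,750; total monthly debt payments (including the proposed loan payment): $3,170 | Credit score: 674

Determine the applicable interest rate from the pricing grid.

Credit score 674 ≥ 651; DTI: 3,170 ÷ 7,750 = 40.9%, within the 43% cap
Loan-to-value = 98,200/144,500 = 68% — pass (80% max)
Score 674 is in the 651–683 band; LTV 68% is in the 66.01–80% band → 7.1%.

7.1%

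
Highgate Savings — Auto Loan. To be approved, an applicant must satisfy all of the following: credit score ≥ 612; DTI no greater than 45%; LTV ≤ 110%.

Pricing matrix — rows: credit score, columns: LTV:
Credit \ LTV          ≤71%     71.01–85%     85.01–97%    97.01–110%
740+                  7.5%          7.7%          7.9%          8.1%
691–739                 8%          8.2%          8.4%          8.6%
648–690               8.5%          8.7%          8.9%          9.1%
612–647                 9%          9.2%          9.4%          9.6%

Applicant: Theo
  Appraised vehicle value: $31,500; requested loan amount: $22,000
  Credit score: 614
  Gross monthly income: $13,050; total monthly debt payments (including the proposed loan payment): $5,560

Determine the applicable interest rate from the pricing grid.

Credit score 614 ≥ 612; DTI = 5,560/13,050 = 42.6% ≤ 45%
LTV: 22,000 ÷ 31,500 = 69.8%, within 110% cap
Credit 614 → row 612–647; LTV 69.8% → column ≤71%. Grid cell → 9%.

9%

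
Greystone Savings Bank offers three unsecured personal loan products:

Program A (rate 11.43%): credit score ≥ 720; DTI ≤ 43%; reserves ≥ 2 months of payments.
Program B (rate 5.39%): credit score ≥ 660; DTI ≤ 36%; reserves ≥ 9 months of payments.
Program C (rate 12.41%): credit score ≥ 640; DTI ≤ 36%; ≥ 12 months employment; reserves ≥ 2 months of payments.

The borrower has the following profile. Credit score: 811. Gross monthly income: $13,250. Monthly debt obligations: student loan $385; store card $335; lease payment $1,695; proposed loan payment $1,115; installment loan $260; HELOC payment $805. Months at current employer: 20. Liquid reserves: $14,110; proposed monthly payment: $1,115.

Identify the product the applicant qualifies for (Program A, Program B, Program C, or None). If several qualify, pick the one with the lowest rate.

Total debts = (385 + 335 + 1,695 + 1,115 + 260 + 805) = 4,595; DTI = 4,595/13,250 = 34.7%.
Reserves = 14,110/1,115 = 12.7 months.
Program A: score 811 ≥ 720; DTI 34.7% ≤ 43%; reserves 12.7 ≥ 2 mo → qualifies.
Program B: score 811 ≥ 660; DTI 34.7% ≤ 36%; reserves 12.7 ≥ 9 mo → qualifies.
Program C: score 811 ≥ 640; DTI 34.7% ≤ 36%; employment 20 ≥ 12 mo; reserves 12.7 ≥ 2 mo → qualifies.
Qualifying: Program A, Program B, Program C. Lowest rate is 5.39% → Program B.

Program B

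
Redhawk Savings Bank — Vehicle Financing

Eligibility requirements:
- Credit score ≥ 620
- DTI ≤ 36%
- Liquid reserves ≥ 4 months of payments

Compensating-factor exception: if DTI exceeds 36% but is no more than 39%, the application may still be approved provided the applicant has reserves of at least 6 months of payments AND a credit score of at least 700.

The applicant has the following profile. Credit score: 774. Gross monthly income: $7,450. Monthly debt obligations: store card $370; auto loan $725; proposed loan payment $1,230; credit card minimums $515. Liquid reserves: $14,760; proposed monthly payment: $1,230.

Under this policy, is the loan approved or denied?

Approved

Credit score 774 ≥ 620 (meets base)
Total debts = (370 + 725 + 1,230 + 515) = 2,840. DTI: 2,840 ÷ 7,450 = 38.1%, over the 36% base limit.
Reserves = 14,760/1,230 = 12.0 months ≥ 4
38.1% falls in the override range (36%–39%), so the compensating-factor test applies.
Reserves 12.0 ≥ 6 months; credit score 774 ≥ 700.
Both compensating conditions met → exception applies.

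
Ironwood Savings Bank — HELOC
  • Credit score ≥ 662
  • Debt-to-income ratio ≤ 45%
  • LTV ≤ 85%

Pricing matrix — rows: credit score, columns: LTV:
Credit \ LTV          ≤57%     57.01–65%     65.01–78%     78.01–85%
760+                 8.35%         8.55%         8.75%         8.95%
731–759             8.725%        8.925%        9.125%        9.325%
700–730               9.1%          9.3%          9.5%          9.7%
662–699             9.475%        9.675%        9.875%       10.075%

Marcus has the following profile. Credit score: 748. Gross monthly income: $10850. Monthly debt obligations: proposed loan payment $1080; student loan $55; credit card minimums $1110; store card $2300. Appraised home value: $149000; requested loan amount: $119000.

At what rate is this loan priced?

9.325%

Credit score 748 ≥ 662; Total monthly debts = (1,080 + 55 + 1,110 + 2,300) = 4,545. DTI: 4,545 ÷ 10,850 = 41.9%, within the 45% cap
Loan-to-value = 119,000/149,000 = 79.9% — pass (85% max)
Score 748 is in the 731–759 band; LTV 79.9% is in the 78.01–85% band → 9.325%.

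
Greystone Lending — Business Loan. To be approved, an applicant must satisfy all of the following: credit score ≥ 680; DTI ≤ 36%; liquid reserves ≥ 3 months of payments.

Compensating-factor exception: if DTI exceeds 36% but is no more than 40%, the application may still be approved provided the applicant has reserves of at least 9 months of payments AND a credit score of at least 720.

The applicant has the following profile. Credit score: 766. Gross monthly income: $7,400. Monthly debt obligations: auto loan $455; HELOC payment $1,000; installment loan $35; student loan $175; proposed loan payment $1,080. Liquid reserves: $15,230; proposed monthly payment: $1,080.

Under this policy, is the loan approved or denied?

Credit score 766 ≥ 680 (meets base)
Total debts = (455 + 1,000 + 35 + 175 + 1,080) = 2,745. DTI = 2,745/7,400 = 37.1% > 36% — standard DTI limit exceeded.
Liquid reserves cover 15,230/1,080 = 14.1 months — ≥ 3 required
DTI 37.1% is within the 36%–40% exception band; checking compensating factors.
Reserves 14.1 ≥ 9 months; credit score 766 ≥ 720.
Both override conditions satisfied; DTI exception granted.

Approved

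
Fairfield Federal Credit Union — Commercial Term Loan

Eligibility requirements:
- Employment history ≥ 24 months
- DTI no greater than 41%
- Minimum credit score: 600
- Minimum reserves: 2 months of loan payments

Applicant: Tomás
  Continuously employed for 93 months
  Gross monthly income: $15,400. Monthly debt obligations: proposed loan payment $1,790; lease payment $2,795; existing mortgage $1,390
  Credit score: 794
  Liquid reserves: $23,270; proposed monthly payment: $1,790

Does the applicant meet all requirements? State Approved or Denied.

Employment 93 ≥ 24 months
Total monthly debts = (1,790 + 2,795 + 1,390) = 5,975. DTI: 5,975 ÷ 15,400 = 38.8%, within the 41% cap
Credit score 794 ≥ 600 (meets)
Liquid reserves cover 23,270/1,790 = 13.0 months — ≥ 2 required
All criteria satisfied.

Approved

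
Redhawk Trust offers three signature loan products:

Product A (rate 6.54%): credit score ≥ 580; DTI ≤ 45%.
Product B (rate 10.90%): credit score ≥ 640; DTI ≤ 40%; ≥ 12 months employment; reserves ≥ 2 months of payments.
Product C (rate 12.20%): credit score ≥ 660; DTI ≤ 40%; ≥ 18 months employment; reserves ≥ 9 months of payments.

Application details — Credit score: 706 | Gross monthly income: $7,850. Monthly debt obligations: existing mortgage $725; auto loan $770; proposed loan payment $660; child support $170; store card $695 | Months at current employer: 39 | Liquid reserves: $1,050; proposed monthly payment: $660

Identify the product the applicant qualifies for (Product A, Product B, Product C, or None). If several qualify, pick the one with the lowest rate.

Product A

Total debts = (725 + 770 + 660 + 170 + 695) = 3,020; DTI = 3,020/7,850 = 38.5%.
Reserves = 1,050/660 = 1.6 months.
Product A: score 706 ≥ 580; DTI 38.5% ≤ 45% → qualifies.
Product B: score 706 ≥ 640; DTI 38.5% ≤ 40%; employment 39 ≥ 12 mo; reserves 1.6 < 2 mo → does not qualify.
Product C: score 706 ≥ 660; DTI 38.5% ≤ 40%; employment 39 ≥ 18 mo; reserves 1.6 < 9 mo → does not qualify.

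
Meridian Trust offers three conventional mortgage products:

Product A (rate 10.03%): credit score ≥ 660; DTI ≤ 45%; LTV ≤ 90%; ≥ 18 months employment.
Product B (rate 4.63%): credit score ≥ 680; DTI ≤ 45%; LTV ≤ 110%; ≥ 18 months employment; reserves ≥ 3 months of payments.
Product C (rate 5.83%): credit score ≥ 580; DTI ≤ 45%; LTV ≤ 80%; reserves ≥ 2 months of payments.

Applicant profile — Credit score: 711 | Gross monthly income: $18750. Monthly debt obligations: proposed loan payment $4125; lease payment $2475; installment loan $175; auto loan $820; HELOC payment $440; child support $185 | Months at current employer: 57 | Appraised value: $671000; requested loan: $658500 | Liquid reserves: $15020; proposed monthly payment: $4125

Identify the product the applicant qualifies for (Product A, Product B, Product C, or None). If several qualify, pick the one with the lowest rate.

Total debts = (4,125 + 2,475 + 175 + 820 + 440 + 185) = 8,220; DTI = 8,220/18,750 = 43.8%.
LTV = 658,500/671,000 = 98.1%.
Reserves = 15,020/4,125 = 3.6 months.
Product A: score 711 ≥ 660; DTI 43.8% ≤ 45%; LTV 98.1% > 90%; employment 57 ≥ 18 mo → does not qualify.
Product B: score 711 ≥ 680; DTI 43.8% ≤ 45%; LTV 98.1% ≤ 110%; employment 57 ≥ 18 mo; reserves 3.6 ≥ 3 mo → qualifies.
Product C: score 711 ≥ 580; DTI 43.8% ≤ 45%; LTV 98.1% > 80%; reserves 3.6 ≥ 2 mo → does not qualify.

Product B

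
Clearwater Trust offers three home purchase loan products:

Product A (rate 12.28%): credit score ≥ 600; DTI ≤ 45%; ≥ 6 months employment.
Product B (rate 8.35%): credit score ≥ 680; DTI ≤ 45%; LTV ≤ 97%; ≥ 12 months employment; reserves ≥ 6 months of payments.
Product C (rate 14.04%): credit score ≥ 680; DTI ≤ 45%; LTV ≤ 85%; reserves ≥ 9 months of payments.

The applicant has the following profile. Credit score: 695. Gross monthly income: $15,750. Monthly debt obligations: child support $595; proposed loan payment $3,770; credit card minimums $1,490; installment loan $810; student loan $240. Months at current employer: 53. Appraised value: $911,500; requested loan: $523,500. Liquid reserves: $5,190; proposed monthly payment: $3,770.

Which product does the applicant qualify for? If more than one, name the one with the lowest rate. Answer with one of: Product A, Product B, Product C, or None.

Total debts = (595 + 3,770 + 1,490 + 810 + 240) = 6,905; DTI = 6,905/15,750 = 43.8%.
LTV = 523,500/911,500 = 57.4%.
Reserves = 5,190/3,770 = 1.4 months.
Product A: score 695 ≥ 600; DTI 43.8% ≤ 45%; employment 53 ≥ 6 mo → qualifies.
Product B: score 695 ≥ 680; DTI 43.8% ≤ 45%; LTV 57.4% ≤ 97%; employment 53 ≥ 12 mo; reserves 1.4 < 6 mo → does not qualify.
Product C: score 695 ≥ 680; DTI 43.8% ≤ 45%; LTV 57.4% ≤ 85%; reserves 1.4 < 9 mo → does not qualify.

Product A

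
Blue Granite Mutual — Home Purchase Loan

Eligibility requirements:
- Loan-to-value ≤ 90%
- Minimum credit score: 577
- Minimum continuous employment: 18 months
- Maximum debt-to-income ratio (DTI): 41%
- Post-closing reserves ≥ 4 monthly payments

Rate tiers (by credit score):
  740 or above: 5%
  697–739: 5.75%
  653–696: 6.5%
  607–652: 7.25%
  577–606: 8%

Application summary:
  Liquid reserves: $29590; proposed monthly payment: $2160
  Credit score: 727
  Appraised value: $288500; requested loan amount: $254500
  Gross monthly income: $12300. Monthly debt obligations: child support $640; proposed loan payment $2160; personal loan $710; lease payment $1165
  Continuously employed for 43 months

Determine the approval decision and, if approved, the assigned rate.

Approved at 5.75%

Credit score 727 ≥ 577 (meets minimum)
LTV = 254,500/288,500 = 88.2% ≤ 90%
Liquid reserves cover 29,590/2,160 = 13.7 months — ≥ 4 required
Employment 43 ≥ 18 months
Total monthly debts = (640 + 2,160 + 710 + 1,165) = 4,675. Debt-to-income = 4,675/12,300 = 38% — meets 41% limit
All requirements met. Score 727 falls in the 697–739 tier → 5.75%.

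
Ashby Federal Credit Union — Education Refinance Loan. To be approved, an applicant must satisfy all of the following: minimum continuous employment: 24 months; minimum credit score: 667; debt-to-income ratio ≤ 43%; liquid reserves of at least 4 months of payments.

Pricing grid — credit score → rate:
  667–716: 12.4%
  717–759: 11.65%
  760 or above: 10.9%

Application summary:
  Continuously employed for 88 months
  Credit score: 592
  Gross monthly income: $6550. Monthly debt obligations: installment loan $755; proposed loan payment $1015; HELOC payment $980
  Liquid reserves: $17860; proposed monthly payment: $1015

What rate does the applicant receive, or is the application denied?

Credit score 592 < 667 (below minimum)
Reserves: 17,860 ÷ 1,015 = 17.6 months (meets 4-month minimum)
Total monthly debts = (755 + 1,015 + 980) = 2,750. DTI = 2,750/6,550 = 42% ≤ 43%
Employment 88 ≥ 24 months
Not all requirements met → denied.

Denied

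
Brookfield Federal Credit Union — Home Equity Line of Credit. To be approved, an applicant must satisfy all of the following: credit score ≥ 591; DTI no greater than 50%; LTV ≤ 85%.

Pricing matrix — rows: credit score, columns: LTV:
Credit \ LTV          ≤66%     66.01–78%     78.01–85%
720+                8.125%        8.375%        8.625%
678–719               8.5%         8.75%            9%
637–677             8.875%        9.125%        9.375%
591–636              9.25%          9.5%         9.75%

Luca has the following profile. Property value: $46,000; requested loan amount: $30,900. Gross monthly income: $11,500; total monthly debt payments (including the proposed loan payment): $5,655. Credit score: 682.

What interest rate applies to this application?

Credit score 682 ≥ 591; DTI: 5,655 ÷ 11,500 = 49.2%, within the 50% cap
LTV: 30,900 ÷ 46,000 = 67.2%, within 85% cap
Credit 682 → row 678–719; LTV 67.2% → column 66.01–78%. Grid cell → 8.75%.

8.75%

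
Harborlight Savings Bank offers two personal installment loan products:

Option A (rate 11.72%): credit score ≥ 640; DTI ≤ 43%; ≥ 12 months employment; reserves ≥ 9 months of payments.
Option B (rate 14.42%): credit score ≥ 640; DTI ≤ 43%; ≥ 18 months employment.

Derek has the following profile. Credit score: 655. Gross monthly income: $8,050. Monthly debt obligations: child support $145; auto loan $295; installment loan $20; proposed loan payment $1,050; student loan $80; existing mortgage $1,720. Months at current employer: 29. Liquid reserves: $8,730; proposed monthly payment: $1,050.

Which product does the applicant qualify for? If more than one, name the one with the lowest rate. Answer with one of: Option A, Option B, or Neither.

Total debts = (145 + 295 + 20 + 1,050 + 80 + 1,720) = 3,310; DTI = 3,310/8,050 = 41.1%.
Reserves = 8,730/1,050 = 8.3 months.
Option A: score 655 ≥ 640; DTI 41.1% ≤ 43%; employment 29 ≥ 12 mo; reserves 8.3 < 9 mo → does not qualify.
Option B: score 655 ≥ 640; DTI 41.1% ≤ 43%; employment 29 ≥ 18 mo → qualifies.

Option B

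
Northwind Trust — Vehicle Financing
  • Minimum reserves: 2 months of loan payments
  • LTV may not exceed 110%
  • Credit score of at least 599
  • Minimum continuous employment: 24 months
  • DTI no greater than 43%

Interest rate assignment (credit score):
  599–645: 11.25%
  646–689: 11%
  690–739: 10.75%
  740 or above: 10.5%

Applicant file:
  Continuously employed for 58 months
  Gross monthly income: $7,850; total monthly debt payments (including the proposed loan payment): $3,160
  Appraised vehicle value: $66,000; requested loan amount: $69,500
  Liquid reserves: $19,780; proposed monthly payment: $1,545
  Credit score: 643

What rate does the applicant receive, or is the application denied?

Approved at 11.25%

Credit score 643 ≥ 599 (meets minimum)
Employment 58 ≥ 24 months
DTI = 3,160/7,850 = 40.3% ≤ 43%
Loan-to-value = 69,500/66,000 = 105.3% — pass (110% max)
Reserves: 19,780 ÷ 1,545 = 12.8 months (meets 2-month minimum)
All requirements met. Score 643 falls in the 599–645 tier → 11.25%.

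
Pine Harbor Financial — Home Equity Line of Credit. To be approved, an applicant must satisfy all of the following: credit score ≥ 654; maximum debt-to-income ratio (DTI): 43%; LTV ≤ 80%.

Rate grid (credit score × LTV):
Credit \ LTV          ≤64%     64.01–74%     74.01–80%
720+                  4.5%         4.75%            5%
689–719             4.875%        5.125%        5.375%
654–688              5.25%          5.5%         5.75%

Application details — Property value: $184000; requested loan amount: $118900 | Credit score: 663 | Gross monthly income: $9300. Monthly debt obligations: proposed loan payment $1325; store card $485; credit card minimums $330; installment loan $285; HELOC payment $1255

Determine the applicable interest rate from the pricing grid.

5.5%

Credit score 663 ≥ 654; Total monthly debts = (1,325 + 485 + 330 + 285 + 1,255) = 3,680. DTI: 3,680 ÷ 9,300 = 39.6%, within the 43% cap
LTV: 118,900 ÷ 184,000 = 64.6%, within 80% cap
Score 663 is in the 654–688 band; LTV 64.6% is in the 64.01–74% band → 5.5%.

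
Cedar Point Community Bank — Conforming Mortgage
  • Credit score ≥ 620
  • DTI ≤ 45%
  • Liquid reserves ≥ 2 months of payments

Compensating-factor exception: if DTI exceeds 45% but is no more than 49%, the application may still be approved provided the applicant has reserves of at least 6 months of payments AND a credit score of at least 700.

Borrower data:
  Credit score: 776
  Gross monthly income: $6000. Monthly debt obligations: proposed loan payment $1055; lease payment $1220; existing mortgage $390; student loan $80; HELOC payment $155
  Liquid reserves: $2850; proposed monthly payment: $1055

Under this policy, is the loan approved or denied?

Denied

Credit score 776 ≥ 620 (meets base)
Total debts = (1,055 + 1,220 + 390 + 80 + 155) = 2,900. DTI = 2,900/6,000 = 48.3% > 45% — standard DTI limit exceeded.
Liquid reserves cover 2,850/1,055 = 2.7 months — ≥ 2 required
48.3% falls in the override range (45%–49%), so the compensating-factor test applies.
Override check — reserves: 2.7 mo (short of 6); score: 776 (ok).
Compensating-factor requirement not fully met.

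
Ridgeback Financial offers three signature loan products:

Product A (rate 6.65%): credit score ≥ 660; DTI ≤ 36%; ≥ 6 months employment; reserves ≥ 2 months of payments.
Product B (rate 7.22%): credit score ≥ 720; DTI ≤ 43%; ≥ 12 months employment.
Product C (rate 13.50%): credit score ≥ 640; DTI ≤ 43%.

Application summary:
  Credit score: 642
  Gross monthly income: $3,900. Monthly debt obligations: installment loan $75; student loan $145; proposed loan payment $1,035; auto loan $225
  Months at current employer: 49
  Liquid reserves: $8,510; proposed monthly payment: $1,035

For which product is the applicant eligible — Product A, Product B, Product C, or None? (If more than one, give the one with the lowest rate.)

Product C

Total debts = (75 + 145 + 1,035 + 225) = 1,480; DTI = 1,480/3,900 = 37.9%.
Reserves = 8,510/1,035 = 8.2 months.
Product A: score 642 < 660; DTI 37.9% > 36%; employment 49 ≥ 6 mo; reserves 8.2 ≥ 2 mo → does not qualify.
Product B: score 642 < 720; DTI 37.9% ≤ 43%; employment 49 ≥ 12 mo → does not qualify.
Product C: score 642 ≥ 640; DTI 37.9% ≤ 43% → qualifies.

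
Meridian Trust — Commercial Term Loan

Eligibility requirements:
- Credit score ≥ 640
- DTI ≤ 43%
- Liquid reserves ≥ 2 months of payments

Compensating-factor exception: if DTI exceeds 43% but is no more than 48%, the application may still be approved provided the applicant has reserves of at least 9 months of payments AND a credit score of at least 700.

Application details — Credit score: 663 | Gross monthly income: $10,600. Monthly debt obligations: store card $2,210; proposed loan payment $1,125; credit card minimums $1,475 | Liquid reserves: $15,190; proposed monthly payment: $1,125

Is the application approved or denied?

Credit score 663 ≥ 640 (meets base)
Total debts = (2,210 + 1,125 + 1,475) = 4,810. DTI: 4,810 ÷ 10,600 = 45.4%, over the 43% base limit.
Reserves = 15,190/1,125 = 13.5 months ≥ 2
DTI 45.4% is within the 43%–48% exception band; checking compensating factors.
Reserves 13.5 ≥ 9 months; credit score 663 < 700.
Override conditions not both satisfied; exception does not apply.

Denied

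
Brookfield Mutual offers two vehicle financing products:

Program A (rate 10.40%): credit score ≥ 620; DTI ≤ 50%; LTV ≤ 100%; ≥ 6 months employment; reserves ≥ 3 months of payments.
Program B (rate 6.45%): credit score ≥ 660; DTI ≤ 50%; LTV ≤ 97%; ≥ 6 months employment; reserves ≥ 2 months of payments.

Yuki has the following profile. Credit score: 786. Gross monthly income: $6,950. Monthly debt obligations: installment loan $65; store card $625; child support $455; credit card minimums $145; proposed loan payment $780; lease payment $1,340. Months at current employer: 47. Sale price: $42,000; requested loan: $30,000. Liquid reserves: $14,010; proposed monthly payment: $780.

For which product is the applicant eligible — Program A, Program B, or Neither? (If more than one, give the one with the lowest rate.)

Total debts = (65 + 625 + 455 + 145 + 780 + 1,340) = 3,410; DTI = 3,410/6,950 = 49.1%.
LTV = 30,000/42,000 = 71.4%.
Reserves = 14,010/780 = 18.0 months.
Program A: score 786 ≥ 620; DTI 49.1% ≤ 50%; LTV 71.4% ≤ 100%; employment 47 ≥ 6 mo; reserves 18.0 ≥ 3 mo → qualifies.
Program B: score 786 ≥ 660; DTI 49.1% ≤ 50%; LTV 71.4% ≤ 97%; employment 47 ≥ 6 mo; reserves 18.0 ≥ 2 mo → qualifies.
Qualifying: Program A, Program B. Lowest rate is 6.45% → Program B.

Program B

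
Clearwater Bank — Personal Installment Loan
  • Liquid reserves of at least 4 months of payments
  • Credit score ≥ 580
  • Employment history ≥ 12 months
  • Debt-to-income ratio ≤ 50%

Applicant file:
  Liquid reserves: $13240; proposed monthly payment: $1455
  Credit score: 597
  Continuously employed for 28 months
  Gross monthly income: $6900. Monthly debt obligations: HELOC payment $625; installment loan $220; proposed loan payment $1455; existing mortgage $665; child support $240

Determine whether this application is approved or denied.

Approved

Reserves: 13,240 ÷ 1,455 = 9.1 months (meets 4-month minimum)
Credit score 597 ≥ 580 (meets)
Employment 28 ≥ 12 months
Total monthly debts = (625 + 220 + 1,455 + 665 + 240) = 3,205. DTI: 3,205 ÷ 6,900 = 46.4%, within the 50% cap
All criteria satisfied.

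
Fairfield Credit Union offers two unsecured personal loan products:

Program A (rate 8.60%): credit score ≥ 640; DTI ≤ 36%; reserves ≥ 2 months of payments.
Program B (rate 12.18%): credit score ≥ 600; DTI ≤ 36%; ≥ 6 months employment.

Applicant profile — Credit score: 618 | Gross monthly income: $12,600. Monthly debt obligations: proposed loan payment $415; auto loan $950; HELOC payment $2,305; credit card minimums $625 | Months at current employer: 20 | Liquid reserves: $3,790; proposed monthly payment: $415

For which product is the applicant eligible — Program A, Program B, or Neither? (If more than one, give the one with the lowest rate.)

Program B

Total debts = (415 + 950 + 2,305 + 625) = 4,295; DTI = 4,295/12,600 = 34.1%.
Reserves = 3,790/415 = 9.1 months.
Program A: score 618 < 640; DTI 34.1% ≤ 36%; reserves 9.1 ≥ 2 mo → does not qualify.
Program B: score 618 ≥ 600; DTI 34.1% ≤ 36%; employment 20 ≥ 6 mo → qualifies.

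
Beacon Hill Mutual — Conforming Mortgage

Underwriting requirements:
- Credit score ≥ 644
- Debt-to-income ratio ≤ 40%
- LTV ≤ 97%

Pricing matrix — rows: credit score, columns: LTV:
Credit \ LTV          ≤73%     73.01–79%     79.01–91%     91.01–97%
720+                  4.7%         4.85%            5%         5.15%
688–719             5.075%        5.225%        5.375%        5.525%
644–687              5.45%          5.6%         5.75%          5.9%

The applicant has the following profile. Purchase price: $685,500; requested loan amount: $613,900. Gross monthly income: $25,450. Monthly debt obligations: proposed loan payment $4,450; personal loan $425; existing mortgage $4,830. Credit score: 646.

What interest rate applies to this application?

Credit score 646 ≥ 644; Total monthly debts = (4,450 + 425 + 4,830) = 9,705. DTI = 9,705/25,450 = 38.1% ≤ 40%
LTV = 613,900/685,500 = 89.6% ≤ 97%
Credit 646 → row 644–687; LTV 89.6% → column 79.01–91%. Grid cell → 5.75%.

5.75%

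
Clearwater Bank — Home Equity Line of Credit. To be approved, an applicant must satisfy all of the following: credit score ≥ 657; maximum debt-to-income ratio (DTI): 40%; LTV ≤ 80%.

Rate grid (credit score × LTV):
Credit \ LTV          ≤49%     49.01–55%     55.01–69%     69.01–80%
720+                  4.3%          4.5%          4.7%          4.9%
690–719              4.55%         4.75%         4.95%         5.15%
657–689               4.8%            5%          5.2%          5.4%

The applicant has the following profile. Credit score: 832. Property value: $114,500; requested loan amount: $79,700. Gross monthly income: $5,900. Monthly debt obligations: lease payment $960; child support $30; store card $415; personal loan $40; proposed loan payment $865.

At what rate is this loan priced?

4.9%

Credit score 832 ≥ 657; Total monthly debts = (960 + 30 + 415 + 40 + 865) = 2,310. Debt-to-income = 2,310/5,900 = 39.2% — meets 40% limit
Loan-to-value = 79,700/114,500 = 69.6% — pass (80% max)
Score 832 is in the 720+ band; LTV 69.6% is in the 69.01–80% band → 4.9%.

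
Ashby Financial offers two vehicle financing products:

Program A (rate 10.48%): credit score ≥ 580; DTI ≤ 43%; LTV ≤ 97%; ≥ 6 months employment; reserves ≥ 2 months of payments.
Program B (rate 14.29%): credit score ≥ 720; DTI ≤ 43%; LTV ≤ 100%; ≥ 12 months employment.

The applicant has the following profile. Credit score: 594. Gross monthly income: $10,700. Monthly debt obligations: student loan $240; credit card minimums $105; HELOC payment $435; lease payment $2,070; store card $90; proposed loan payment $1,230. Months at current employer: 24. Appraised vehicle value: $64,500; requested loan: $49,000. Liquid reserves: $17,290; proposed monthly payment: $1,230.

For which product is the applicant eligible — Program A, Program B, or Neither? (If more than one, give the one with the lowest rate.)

Program A

Total debts = (240 + 105 + 435 + 2,070 + 90 + 1,230) = 4,170; DTI = 4,170/10,700 = 39%.
LTV = 49,000/64,500 = 76%.
Reserves = 17,290/1,230 = 14.1 months.
Program A: score 594 ≥ 580; DTI 39% ≤ 43%; LTV 76% ≤ 97%; employment 24 ≥ 6 mo; reserves 14.1 ≥ 2 mo → qualifies.
Program B: score 594 < 720; DTI 39% ≤ 43%; LTV 76% ≤ 100%; employment 24 ≥ 12 mo → does not qualify.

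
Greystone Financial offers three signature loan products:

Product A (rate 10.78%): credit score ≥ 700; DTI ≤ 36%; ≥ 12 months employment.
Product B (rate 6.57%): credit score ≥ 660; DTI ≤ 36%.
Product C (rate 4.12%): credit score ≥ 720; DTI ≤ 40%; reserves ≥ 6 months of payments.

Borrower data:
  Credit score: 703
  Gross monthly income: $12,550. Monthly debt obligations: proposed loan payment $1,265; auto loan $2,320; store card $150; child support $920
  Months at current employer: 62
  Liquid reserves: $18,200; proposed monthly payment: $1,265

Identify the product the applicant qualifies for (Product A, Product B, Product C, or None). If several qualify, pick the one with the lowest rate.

None

Total debts = (1,265 + 2,320 + 150 + 920) = 4,655; DTI = 4,655/12,550 = 37.1%.
Reserves = 18,200/1,265 = 14.4 months.
Product A: score 703 ≥ 700; DTI 37.1% > 36%; employment 62 ≥ 12 mo → does not qualify.
Product B: score 703 ≥ 660; DTI 37.1% > 36% → does not qualify.
Product C: score 703 < 720; DTI 37.1% ≤ 40%; reserves 14.4 ≥ 6 mo → does not qualify.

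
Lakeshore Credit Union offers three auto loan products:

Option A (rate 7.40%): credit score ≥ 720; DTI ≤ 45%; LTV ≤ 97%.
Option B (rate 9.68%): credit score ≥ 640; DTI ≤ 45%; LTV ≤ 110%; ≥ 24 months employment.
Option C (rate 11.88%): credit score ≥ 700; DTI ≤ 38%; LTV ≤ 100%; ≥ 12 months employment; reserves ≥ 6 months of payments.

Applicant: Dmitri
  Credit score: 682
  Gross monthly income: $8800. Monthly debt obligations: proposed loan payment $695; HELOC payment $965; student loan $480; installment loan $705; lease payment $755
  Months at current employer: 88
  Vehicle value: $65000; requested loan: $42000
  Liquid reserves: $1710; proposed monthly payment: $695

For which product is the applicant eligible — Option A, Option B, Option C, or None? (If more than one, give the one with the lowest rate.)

Option B

Total debts = (695 + 965 + 480 + 705 + 755) = 3,600; DTI = 3,600/8,800 = 40.9%.
LTV = 42,000/65,000 = 64.6%.
Reserves = 1,710/695 = 2.5 months.
Option A: score 682 < 720; DTI 40.9% ≤ 45%; LTV 64.6% ≤ 97% → does not qualify.
Option B: score 682 ≥ 640; DTI 40.9% ≤ 45%; LTV 64.6% ≤ 110%; employment 88 ≥ 24 mo → qualifies.
Option C: score 682 < 700; DTI 40.9% > 38%; LTV 64.6% ≤ 100%; employment 88 ≥ 12 mo; reserves 2.5 < 6 mo → does not qualify.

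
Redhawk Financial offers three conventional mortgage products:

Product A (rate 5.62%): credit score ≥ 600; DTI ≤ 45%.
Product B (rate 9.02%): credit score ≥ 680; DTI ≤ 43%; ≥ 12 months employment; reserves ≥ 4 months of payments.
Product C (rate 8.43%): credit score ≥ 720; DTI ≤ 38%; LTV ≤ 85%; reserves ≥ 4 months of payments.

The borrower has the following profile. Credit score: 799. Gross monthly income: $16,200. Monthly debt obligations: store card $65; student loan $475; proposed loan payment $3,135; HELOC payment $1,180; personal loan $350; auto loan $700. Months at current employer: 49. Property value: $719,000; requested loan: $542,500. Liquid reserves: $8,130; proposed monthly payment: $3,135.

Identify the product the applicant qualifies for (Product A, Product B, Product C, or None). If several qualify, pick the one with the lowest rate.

Product A

Total debts = (65 + 475 + 3,135 + 1,180 + 350 + 700) = 5,905; DTI = 5,905/16,200 = 36.5%.
LTV = 542,500/719,000 = 75.5%.
Reserves = 8,130/3,135 = 2.6 months.
Product A: score 799 ≥ 600; DTI 36.5% ≤ 45% → qualifies.
Product B: score 799 ≥ 680; DTI 36.5% ≤ 43%; employment 49 ≥ 12 mo; reserves 2.6 < 4 mo → does not qualify.
Product C: score 799 ≥ 720; DTI 36.5% ≤ 38%; LTV 75.5% ≤ 85%; reserves 2.6 < 4 mo → does not qualify.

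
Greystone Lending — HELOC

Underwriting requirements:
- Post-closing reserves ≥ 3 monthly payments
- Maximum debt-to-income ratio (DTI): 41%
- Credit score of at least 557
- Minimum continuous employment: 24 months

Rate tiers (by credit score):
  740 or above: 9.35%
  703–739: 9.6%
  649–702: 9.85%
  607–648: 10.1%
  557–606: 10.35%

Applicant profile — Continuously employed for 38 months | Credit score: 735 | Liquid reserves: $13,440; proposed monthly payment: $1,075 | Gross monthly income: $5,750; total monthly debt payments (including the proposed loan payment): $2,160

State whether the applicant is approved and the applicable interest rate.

Credit score 735 ≥ 557 (meets minimum)
Employment 38 ≥ 24 months
Reserves: 13,440 ÷ 1,075 = 12.5 months (meets 3-month minimum)
DTI = 2,160/5,750 = 37.6% ≤ 41%
All requirements met. Score 735 falls in the 703–739 tier → 9.6%.

Approved at 9.6%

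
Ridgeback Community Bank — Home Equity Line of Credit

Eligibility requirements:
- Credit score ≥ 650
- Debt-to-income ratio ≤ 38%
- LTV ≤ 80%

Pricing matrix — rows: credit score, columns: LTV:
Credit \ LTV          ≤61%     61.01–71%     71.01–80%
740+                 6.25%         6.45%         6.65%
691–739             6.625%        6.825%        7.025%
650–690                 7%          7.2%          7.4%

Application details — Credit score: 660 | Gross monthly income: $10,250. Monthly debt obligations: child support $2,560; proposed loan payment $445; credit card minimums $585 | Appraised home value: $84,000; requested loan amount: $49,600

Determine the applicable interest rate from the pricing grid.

7%

Credit score 660 ≥ 650; Total monthly debts = (2,560 + 445 + 585) = 3,590. DTI: 3,590 ÷ 10,250 = 35%, within the 38% cap
Loan-to-value = 49,600/84,000 = 59% — pass (80% max)
Score 660 is in the 650–690 band; LTV 59% is in the ≤61% band → 7%.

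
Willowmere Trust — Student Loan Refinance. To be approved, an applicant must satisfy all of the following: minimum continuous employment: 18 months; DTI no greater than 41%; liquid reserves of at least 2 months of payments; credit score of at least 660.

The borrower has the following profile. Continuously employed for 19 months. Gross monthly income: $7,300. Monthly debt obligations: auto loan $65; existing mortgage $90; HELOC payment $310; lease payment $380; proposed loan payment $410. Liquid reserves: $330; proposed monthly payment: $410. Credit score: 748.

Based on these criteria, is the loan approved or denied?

Denied

Employment 19 ≥ 18 months
Total monthly debts = (65 + 90 + 310 + 380 + 410) = 1,255. Debt-to-income = 1,255/7,300 = 17.2% — meets 41% limit
Liquid reserves cover 330/410 = 0.8 months — < 2 required
Credit score 748 ≥ 660 (meets)
Fails on reserves.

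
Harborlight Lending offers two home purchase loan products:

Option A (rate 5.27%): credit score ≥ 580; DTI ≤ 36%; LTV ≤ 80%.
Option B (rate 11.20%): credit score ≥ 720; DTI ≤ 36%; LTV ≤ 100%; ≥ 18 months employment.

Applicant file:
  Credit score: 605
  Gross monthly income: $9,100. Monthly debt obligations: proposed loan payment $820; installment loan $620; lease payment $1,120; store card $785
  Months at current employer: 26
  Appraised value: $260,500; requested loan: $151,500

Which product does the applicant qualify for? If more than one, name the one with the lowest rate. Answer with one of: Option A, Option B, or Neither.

Total debts = (820 + 620 + 1,120 + 785) = 3,345; DTI = 3,345/9,100 = 36.8%.
LTV = 151,500/260,500 = 58.2%.
Option A: score 605 ≥ 580; DTI 36.8% > 36%; LTV 58.2% ≤ 80% → does not qualify.
Option B: score 605 < 720; DTI 36.8% > 36%; LTV 58.2% ≤ 100%; employment 26 ≥ 18 mo → does not qualify.

Neither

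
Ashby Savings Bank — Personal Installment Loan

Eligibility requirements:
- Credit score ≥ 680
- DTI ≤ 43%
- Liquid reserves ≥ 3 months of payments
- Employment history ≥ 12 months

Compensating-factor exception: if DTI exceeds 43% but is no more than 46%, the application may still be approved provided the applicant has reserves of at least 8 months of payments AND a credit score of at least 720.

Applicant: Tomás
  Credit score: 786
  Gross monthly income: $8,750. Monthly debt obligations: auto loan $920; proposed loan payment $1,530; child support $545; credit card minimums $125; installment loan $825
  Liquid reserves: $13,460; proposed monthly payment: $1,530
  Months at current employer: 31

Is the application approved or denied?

Credit score 786 ≥ 680 (meets base)
Total debts = (920 + 1,530 + 545 + 125 + 825) = 3,945. DTI: 3,945 ÷ 8,750 = 45.1%, over the 43% base limit.
Reserves = 13,460/1,530 = 8.8 months ≥ 3
Employment 31 ≥ 12 months
DTI 45.1% is within the 43%–46% exception band; checking compensating factors.
Reserves 8.8 ≥ 8 months; credit score 786 ≥ 720.
Both override conditions satisfied; DTI exception granted.

Approved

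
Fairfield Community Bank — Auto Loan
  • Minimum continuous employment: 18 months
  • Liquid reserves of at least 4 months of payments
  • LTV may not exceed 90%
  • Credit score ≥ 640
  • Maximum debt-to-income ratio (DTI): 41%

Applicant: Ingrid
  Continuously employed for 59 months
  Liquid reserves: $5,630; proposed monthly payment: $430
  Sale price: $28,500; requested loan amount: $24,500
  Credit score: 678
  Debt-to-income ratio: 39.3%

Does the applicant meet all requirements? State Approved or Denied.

Employment 59 ≥ 18 months
Reserves: 5,630 ÷ 430 = 13.1 months (meets 4-month minimum)
LTV: 24,500 ÷ 28,500 = 86%, within 90% cap
Credit score 678 ≥ 640 (meets)
DTI 39.3% ≤ 41%
All criteria satisfied.

Approved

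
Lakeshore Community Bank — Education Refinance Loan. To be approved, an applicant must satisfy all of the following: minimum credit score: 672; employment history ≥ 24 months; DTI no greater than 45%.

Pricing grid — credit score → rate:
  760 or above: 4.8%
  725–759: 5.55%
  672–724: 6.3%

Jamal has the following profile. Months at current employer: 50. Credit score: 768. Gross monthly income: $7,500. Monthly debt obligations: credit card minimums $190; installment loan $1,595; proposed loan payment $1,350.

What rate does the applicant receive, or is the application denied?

Approved at 4.8%

Credit score 768 ≥ 672 (meets minimum)
Employment 50 ≥ 24 months
Total monthly debts = (190 + 1,595 + 1,350) = 3,135. DTI = 3,135/7,500 = 41.8% ≤ 45%
All requirements met. Score 768 falls in the 760 or above tier → 4.8%.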